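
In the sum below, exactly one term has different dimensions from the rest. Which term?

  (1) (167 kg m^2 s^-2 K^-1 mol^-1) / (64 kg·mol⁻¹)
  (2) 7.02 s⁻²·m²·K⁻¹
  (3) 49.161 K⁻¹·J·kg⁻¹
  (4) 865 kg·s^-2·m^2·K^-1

Dimensions:
  (1) [kg·m²·s⁻²·K⁻¹·mol⁻¹] / [kg·mol⁻¹] = m²·s⁻²·K⁻¹
  (2) m²·s⁻²·K⁻¹
  (3) J·kg⁻¹·K⁻¹ = N·m·kg⁻¹·K⁻¹ = m²·s⁻²·K⁻¹
  (4) kg·m²·s⁻²·K⁻¹
All reduce to m²·s⁻²·K⁻¹ except (4), which is kg·m²·s⁻²·K⁻¹.

(4)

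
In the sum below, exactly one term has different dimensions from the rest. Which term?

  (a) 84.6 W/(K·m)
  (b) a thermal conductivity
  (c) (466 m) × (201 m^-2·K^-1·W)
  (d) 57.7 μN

Dimensions:
  (a) W·m⁻¹·K⁻¹ = J·s⁻¹·m⁻¹·K⁻¹ = kg·m·s⁻³·K⁻¹
  (b) [thermal conductivity] = kg·m·s⁻³·K⁻¹
  (c) [m] · [kg·s⁻³·K⁻¹] = kg·m·s⁻³·K⁻¹
  (d) N = kg·m·s⁻²
All reduce to kg·m·s⁻³·K⁻¹ except (d), which is kg·m·s⁻².

(d)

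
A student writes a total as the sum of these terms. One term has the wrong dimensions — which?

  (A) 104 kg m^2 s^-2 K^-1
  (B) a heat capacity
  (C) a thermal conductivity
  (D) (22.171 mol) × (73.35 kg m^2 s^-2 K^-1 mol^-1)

Dimensions:
  (A) kg·m²·s⁻²·K⁻¹
  (B) [heat capacity] = kg·m²·s⁻²·K⁻¹
  (C) [thermal conductivity] = kg·m·s⁻³·K⁻¹
  (D) [mol] · [kg·m²·s⁻²·K⁻¹·mol⁻¹] = kg·m²·s⁻²·K⁻¹
All reduce to kg·m²·s⁻²·K⁻¹ except (C), which is kg·m·s⁻³·K⁻¹.

(C)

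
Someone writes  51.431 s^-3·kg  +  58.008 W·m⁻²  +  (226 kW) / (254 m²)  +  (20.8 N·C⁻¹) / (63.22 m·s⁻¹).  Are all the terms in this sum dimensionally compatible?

No

Reduce each to base SI dimensions:
  51.431 s^-3·kg:  kg·s⁻³
  58.008 W·m⁻²:  W·m⁻² = J·s⁻¹·m⁻² = kg·s⁻³
  (226 kW) / (254 m²):  [kg·m²·s⁻³] / [m²] = kg·s⁻³
  (20.8 N·C⁻¹) / (63.22 m·s⁻¹):  [kg·m·s⁻³·A⁻¹] / [m·s⁻¹] = kg·s⁻²·A⁻¹
The terms do not share a single dimension (kg·s⁻²·A⁻¹ vs kg·s⁻³).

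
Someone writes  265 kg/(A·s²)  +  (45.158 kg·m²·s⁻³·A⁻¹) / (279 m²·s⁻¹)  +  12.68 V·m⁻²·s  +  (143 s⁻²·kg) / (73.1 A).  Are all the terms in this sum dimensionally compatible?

Expand each in SI base units:
  265 kg/(A·s²):  kg·s⁻²·A⁻¹
  (45.158 kg·m²·s⁻³·A⁻¹) / (279 m²·s⁻¹):  [kg·m²·s⁻³·A⁻¹] / [m²·s⁻¹] = kg·s⁻²·A⁻¹
  12.68 V·m⁻²·s:  V·s·m⁻² = J·C⁻¹·s·m⁻² = kg·s⁻²·A⁻¹
  (143 s⁻²·kg) / (73.1 A):  [kg·s⁻²] / [A] = kg·s⁻²·A⁻¹
Every term reduces to kg·s⁻²·A⁻¹.

Yes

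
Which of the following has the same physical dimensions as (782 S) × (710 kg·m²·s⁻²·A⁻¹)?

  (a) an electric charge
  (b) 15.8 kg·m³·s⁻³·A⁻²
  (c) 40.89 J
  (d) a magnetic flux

Reference: [kg⁻¹·m⁻²·s³·A²] · [kg·m²·s⁻²·A⁻¹] = s·A.
Each option:
  (a) [electric charge] = s·A  ← same
  (b) kg·m³·s⁻³·A⁻²
  (c) J = N·m = kg·m²·s⁻²
  (d) [magnetic flux] = kg·m²·s⁻²·A⁻¹
Only (a) matches s·A.

(a)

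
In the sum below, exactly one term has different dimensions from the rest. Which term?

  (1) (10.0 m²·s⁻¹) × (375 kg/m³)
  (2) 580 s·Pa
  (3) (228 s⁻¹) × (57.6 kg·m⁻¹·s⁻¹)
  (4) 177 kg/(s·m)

(3)

Dimensions:
  (1) [m²·s⁻¹] · [kg·m⁻³] = kg·m⁻¹·s⁻¹
  (2) Pa·s = N·m⁻²·s = kg·m⁻¹·s⁻¹
  (3) [s⁻¹] · [kg·m⁻¹·s⁻¹] = kg·m⁻¹·s⁻²
  (4) kg·m⁻¹·s⁻¹
All reduce to kg·m⁻¹·s⁻¹ except (3), which is kg·m⁻¹·s⁻².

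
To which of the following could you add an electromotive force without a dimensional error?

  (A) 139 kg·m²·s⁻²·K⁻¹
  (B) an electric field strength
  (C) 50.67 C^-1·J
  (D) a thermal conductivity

Reference: [electromotive force] = kg·m²·s⁻³·A⁻¹.
Each option:
  (A) kg·m²·s⁻²·K⁻¹
  (B) [electric field strength] = kg·m·s⁻³·A⁻¹
  (C) J·C⁻¹ = N·m·(s·A)⁻¹ = kg·m²·s⁻³·A⁻¹  ← same
  (D) [thermal conductivity] = kg·m·s⁻³·K⁻¹
Only (C) matches kg·m²·s⁻³·A⁻¹.

(C)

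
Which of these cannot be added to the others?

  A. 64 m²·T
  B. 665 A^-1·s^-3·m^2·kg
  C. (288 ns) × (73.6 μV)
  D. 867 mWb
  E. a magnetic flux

B.

In SI base units:
  A. T·m² = Wb·m⁻²·m² = kg·m²·s⁻²·A⁻¹
  B. kg·m²·s⁻³·A⁻¹
  C. [s] · [kg·m²·s⁻³·A⁻¹] = kg·m²·s⁻²·A⁻¹
  D. Wb = V·s = kg·m²·s⁻²·A⁻¹
  E. [magnetic flux] = kg·m²·s⁻²·A⁻¹
All reduce to kg·m²·s⁻²·A⁻¹ except B., which is kg·m²·s⁻³·A⁻¹.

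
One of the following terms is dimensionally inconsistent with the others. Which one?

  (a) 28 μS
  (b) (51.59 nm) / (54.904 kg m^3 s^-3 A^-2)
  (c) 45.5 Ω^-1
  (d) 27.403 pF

(d)

Dimensions:
  (a) S = Ω⁻¹ = kg⁻¹·m⁻²·s³·A²
  (b) [m] / [kg·m³·s⁻³·A⁻²] = kg⁻¹·m⁻²·s³·A²
  (c) Ω⁻¹ = (V·A⁻¹)⁻¹ = kg⁻¹·m⁻²·s³·A²
  (d) F = C·V⁻¹ = kg⁻¹·m⁻²·s⁴·A²
All reduce to kg⁻¹·m⁻²·s³·A² except (d), which is kg⁻¹·m⁻²·s⁴·A².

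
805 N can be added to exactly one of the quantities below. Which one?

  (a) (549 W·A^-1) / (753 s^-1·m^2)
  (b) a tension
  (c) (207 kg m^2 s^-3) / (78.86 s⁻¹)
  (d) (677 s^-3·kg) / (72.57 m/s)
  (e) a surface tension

(b)

Reference: N = kg·m·s⁻².
Each option:
  (a) [kg·m²·s⁻³·A⁻¹] / [m²·s⁻¹] = kg·s⁻²·A⁻¹
  (b) [tension] = kg·m·s⁻²  ← same
  (c) [kg·m²·s⁻³] / [s⁻¹] = kg·m²·s⁻²
  (d) [kg·s⁻³] / [m·s⁻¹] = kg·m⁻¹·s⁻²
  (e) [surface tension] = kg·s⁻²
Only (b) matches kg·m·s⁻².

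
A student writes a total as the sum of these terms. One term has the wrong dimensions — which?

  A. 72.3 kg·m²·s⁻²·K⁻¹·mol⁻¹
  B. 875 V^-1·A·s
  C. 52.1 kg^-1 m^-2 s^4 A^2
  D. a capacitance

Work out the base dimensions of each:
  A. kg·m²·s⁻²·K⁻¹·mol⁻¹
  B. A·s·V⁻¹ = A·s·(J·C⁻¹)⁻¹ = kg⁻¹·m⁻²·s⁴·A²
  C. kg⁻¹·m⁻²·s⁴·A²
  D. [capacitance] = kg⁻¹·m⁻²·s⁴·A²
All reduce to kg⁻¹·m⁻²·s⁴·A² except A., which is kg·m²·s⁻²·K⁻¹·mol⁻¹.

A.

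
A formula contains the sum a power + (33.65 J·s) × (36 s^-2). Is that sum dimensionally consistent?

Yes

Work out the base dimensions of each:
  a power:  [power] = kg·m²·s⁻³
  (33.65 J·s) × (36 s^-2):  [kg·m²·s⁻¹] · [s⁻²] = kg·m²·s⁻³
Both are kg·m²·s⁻³, so they have the same dimensions and can be added.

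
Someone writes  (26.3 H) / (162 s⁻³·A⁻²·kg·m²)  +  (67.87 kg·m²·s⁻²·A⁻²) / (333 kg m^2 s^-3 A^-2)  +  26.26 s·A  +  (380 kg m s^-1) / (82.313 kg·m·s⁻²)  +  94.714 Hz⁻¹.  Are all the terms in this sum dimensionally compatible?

No

In SI base units:
  (26.3 H) / (162 s⁻³·A⁻²·kg·m²):  [kg·m²·s⁻²·A⁻²] / [kg·m²·s⁻³·A⁻²] = s
  (67.87 kg·m²·s⁻²·A⁻²) / (333 kg m^2 s^-3 A^-2):  [kg·m²·s⁻²·A⁻²] / [kg·m²·s⁻³·A⁻²] = s
  26.26 s·A:  A·s = s·A
  (380 kg m s^-1) / (82.313 kg·m·s⁻²):  [kg·m·s⁻¹] / [kg·m·s⁻²] = s
  94.714 Hz⁻¹:  Hz⁻¹ = (s⁻¹)⁻¹ = s
The terms do not share a single dimension (s vs s·A).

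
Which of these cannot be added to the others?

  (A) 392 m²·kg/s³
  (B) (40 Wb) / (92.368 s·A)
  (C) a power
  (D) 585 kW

(B)

Work out the base dimensions of each:
  (A) kg·m²·s⁻³
  (B) [kg·m²·s⁻²·A⁻¹] / [s·A] = kg·m²·s⁻³·A⁻²
  (C) [power] = kg·m²·s⁻³
  (D) W = J·s⁻¹ = kg·m²·s⁻³
All reduce to kg·m²·s⁻³ except (B), which is kg·m²·s⁻³·A⁻².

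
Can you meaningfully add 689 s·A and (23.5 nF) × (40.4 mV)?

Expand each in SI base units:
  689 s·A:  A·s = s·A
  (23.5 nF) × (40.4 mV):  [kg⁻¹·m⁻²·s⁴·A²] · [kg·m²·s⁻³·A⁻¹] = s·A
Both are s·A, so they have the same dimensions and can be added.

Yes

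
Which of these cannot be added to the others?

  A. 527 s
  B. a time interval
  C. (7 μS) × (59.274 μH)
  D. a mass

In SI base units:
  A. s
  B. [time interval] = s
  C. [kg⁻¹·m⁻²·s³·A²] · [kg·m²·s⁻²·A⁻²] = s
  D. [mass] = kg
All reduce to s except D., which is kg.

D.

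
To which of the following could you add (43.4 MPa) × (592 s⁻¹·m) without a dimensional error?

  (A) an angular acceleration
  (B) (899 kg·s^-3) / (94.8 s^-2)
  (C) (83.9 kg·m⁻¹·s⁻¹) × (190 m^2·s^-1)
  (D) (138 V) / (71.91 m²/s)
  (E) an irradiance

Reference: [kg·m⁻¹·s⁻²] · [m·s⁻¹] = kg·s⁻³.
Each option:
  (A) [angular acceleration] = s⁻²
  (B) [kg·s⁻³] / [s⁻²] = kg·s⁻¹
  (C) [kg·m⁻¹·s⁻¹] · [m²·s⁻¹] = kg·m·s⁻²
  (D) [kg·m²·s⁻³·A⁻¹] / [m²·s⁻¹] = kg·s⁻²·A⁻¹
  (E) [irradiance] = kg·s⁻³  ← same
Only (E) matches kg·s⁻³.

(E)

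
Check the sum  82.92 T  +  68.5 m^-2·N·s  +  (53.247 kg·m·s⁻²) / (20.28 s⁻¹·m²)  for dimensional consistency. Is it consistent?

No

Dimensions:
  82.92 T:  T = Wb·m⁻² = kg·s⁻²·A⁻¹
  68.5 m^-2·N·s:  N·s·m⁻² = kg·m·s⁻²·s·m⁻² = kg·m⁻¹·s⁻¹
  (53.247 kg·m·s⁻²) / (20.28 s⁻¹·m²):  [kg·m·s⁻²] / [m²·s⁻¹] = kg·m⁻¹·s⁻¹
The terms do not share a single dimension (kg·m⁻¹·s⁻¹ vs kg·s⁻²·A⁻¹).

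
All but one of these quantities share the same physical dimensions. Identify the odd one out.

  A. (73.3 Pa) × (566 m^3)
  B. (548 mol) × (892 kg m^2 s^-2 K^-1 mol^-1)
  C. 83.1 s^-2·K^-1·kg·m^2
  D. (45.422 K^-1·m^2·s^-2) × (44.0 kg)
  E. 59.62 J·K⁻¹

A.

Reduce each to base SI dimensions:
  A. [kg·m⁻¹·s⁻²] · [m³] = kg·m²·s⁻²
  B. [mol] · [kg·m²·s⁻²·K⁻¹·mol⁻¹] = kg·m²·s⁻²·K⁻¹
  C. kg·m²·s⁻²·K⁻¹
  D. [m²·s⁻²·K⁻¹] · [kg] = kg·m²·s⁻²·K⁻¹
  E. J·K⁻¹ = N·m·K⁻¹ = kg·m²·s⁻²·K⁻¹
All reduce to kg·m²·s⁻²·K⁻¹ except A., which is kg·m²·s⁻².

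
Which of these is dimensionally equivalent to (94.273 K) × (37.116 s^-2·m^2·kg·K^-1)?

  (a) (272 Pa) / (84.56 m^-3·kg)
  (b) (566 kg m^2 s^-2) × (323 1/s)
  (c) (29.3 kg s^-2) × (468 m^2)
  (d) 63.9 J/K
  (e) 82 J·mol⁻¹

(c)

Reference: [K] · [kg·m²·s⁻²·K⁻¹] = kg·m²·s⁻².
Each option:
  (a) [kg·m⁻¹·s⁻²] / [kg·m⁻³] = m²·s⁻²
  (b) [kg·m²·s⁻²] · [s⁻¹] = kg·m²·s⁻³
  (c) [kg·s⁻²] · [m²] = kg·m²·s⁻²  ← same
  (d) J·K⁻¹ = N·m·K⁻¹ = kg·m²·s⁻²·K⁻¹
  (e) J·mol⁻¹ = N·m·mol⁻¹ = kg·m²·s⁻²·mol⁻¹
Only (c) matches kg·m²·s⁻².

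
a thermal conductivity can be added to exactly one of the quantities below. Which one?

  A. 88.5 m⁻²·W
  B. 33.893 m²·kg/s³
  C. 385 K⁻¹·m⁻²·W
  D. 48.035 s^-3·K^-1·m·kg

Reference: [thermal conductivity] = kg·m·s⁻³·K⁻¹.
Each option:
  A. W·m⁻² = J·s⁻¹·m⁻² = kg·s⁻³
  B. kg·m²·s⁻³
  C. W·m⁻²·K⁻¹ = J·s⁻¹·m⁻²·K⁻¹ = kg·s⁻³·K⁻¹
  D. kg·m·s⁻³·K⁻¹  ← same
Only D. matches kg·m·s⁻³·K⁻¹.

D.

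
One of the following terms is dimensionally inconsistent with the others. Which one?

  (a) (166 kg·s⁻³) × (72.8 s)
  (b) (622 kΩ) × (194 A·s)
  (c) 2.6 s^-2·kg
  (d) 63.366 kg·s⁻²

Reduce each to base SI dimensions:
  (a) [kg·s⁻³] · [s] = kg·s⁻²
  (b) [kg·m²·s⁻³·A⁻²] · [s·A] = kg·m²·s⁻²·A⁻¹
  (c) kg·s⁻²
  (d) kg·s⁻²
All reduce to kg·s⁻² except (b), which is kg·m²·s⁻²·A⁻¹.

(b)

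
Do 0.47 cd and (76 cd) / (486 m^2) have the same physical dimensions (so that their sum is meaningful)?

No

Work out the base dimensions of each:
  0.47 cd:  cd
  (76 cd) / (486 m^2):  [cd] / [m²] = m⁻²·cd
cd ≠ m⁻²·cd, so they cannot be added.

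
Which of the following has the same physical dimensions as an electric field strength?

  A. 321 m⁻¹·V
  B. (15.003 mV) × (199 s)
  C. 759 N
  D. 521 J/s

A.

Reference: [electric field strength] = kg·m·s⁻³·A⁻¹.
Each option:
  A. V·m⁻¹ = J·C⁻¹·m⁻¹ = kg·m·s⁻³·A⁻¹  ← same
  B. [kg·m²·s⁻³·A⁻¹] · [s] = kg·m²·s⁻²·A⁻¹
  C. N = kg·m·s⁻²
  D. J·s⁻¹ = N·m·s⁻¹ = kg·m²·s⁻³
Only A. matches kg·m·s⁻³·A⁻¹.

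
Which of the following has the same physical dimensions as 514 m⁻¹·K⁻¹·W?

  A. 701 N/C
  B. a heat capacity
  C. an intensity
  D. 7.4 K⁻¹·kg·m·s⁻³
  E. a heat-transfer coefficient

Reference: W·m⁻¹·K⁻¹ = J·s⁻¹·m⁻¹·K⁻¹ = kg·m·s⁻³·K⁻¹.
Each option:
  A. N·C⁻¹ = kg·m·s⁻²·(s·A)⁻¹ = kg·m·s⁻³·A⁻¹
  B. [heat capacity] = kg·m²·s⁻²·K⁻¹
  C. [intensity] = kg·s⁻³
  D. kg·m·s⁻³·K⁻¹  ← same
  E. [heat-transfer coefficient] = kg·s⁻³·K⁻¹
Only D. matches kg·m·s⁻³·K⁻¹.

D.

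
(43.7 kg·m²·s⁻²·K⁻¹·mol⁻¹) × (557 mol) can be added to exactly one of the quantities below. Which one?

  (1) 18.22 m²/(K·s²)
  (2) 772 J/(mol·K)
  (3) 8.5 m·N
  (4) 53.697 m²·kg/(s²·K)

Reference: [kg·m²·s⁻²·K⁻¹·mol⁻¹] · [mol] = kg·m²·s⁻²·K⁻¹.
Each option:
  (1) m²·s⁻²·K⁻¹
  (2) J·mol⁻¹·K⁻¹ = N·m·mol⁻¹·K⁻¹ = kg·m²·s⁻²·K⁻¹·mol⁻¹
  (3) N·m = kg·m·s⁻²·m = kg·m²·s⁻²
  (4) kg·m²·s⁻²·K⁻¹  ← same
Only (4) matches kg·m²·s⁻²·K⁻¹.

(4)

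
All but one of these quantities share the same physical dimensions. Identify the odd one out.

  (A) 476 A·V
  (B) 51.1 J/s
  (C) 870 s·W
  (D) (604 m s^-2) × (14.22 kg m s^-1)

Reduce each to base SI dimensions:
  (A) V·A = J·C⁻¹·A = kg·m²·s⁻³
  (B) J·s⁻¹ = N·m·s⁻¹ = kg·m²·s⁻³
  (C) W·s = J·s⁻¹·s = kg·m²·s⁻²
  (D) [m·s⁻²] · [kg·m·s⁻¹] = kg·m²·s⁻³
All reduce to kg·m²·s⁻³ except (C), which is kg·m²·s⁻².

(C)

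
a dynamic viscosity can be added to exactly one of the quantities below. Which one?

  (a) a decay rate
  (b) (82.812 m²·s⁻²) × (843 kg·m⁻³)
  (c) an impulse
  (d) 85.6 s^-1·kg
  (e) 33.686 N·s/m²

(e)

Reference: [dynamic viscosity] = kg·m⁻¹·s⁻¹.
Each option:
  (a) [decay rate] = s⁻¹
  (b) [m²·s⁻²] · [kg·m⁻³] = kg·m⁻¹·s⁻²
  (c) [impulse] = kg·m·s⁻¹
  (d) kg·s⁻¹
  (e) N·s·m⁻² = kg·m·s⁻²·s·m⁻² = kg·m⁻¹·s⁻¹  ← same
Only (e) matches kg·m⁻¹·s⁻¹.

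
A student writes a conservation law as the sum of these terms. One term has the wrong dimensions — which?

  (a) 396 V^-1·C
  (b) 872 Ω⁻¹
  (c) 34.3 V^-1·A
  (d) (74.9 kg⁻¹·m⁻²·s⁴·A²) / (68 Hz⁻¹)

Work out the base dimensions of each:
  (a) C·V⁻¹ = s·A·(J·C⁻¹)⁻¹ = kg⁻¹·m⁻²·s⁴·A²
  (b) Ω⁻¹ = (V·A⁻¹)⁻¹ = kg⁻¹·m⁻²·s³·A²
  (c) A·V⁻¹ = A·(J·C⁻¹)⁻¹ = kg⁻¹·m⁻²·s³·A²
  (d) [kg⁻¹·m⁻²·s⁴·A²] / [s] = kg⁻¹·m⁻²·s³·A²
All reduce to kg⁻¹·m⁻²·s³·A² except (a), which is kg⁻¹·m⁻²·s⁴·A².

(a)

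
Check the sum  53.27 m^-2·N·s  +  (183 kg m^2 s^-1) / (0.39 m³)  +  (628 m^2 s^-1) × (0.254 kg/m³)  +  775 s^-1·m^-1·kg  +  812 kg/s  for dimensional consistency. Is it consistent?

No

Work out the base dimensions of each:
  53.27 m^-2·N·s:  N·s·m⁻² = kg·m·s⁻²·s·m⁻² = kg·m⁻¹·s⁻¹
  (183 kg m^2 s^-1) / (0.39 m³):  [kg·m²·s⁻¹] / [m³] = kg·m⁻¹·s⁻¹
  (628 m^2 s^-1) × (0.254 kg/m³):  [m²·s⁻¹] · [kg·m⁻³] = kg·m⁻¹·s⁻¹
  775 s^-1·m^-1·kg:  kg·m⁻¹·s⁻¹
  812 kg/s:  kg·s⁻¹
The terms do not share a single dimension (kg·m⁻¹·s⁻¹ vs kg·s⁻¹).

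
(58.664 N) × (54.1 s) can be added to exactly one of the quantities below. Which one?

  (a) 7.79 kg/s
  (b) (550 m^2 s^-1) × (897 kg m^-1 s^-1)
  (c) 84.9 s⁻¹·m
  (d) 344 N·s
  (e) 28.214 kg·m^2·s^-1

(d)

Reference: [kg·m·s⁻²] · [s] = kg·m·s⁻¹.
Each option:
  (a) kg·s⁻¹
  (b) [m²·s⁻¹] · [kg·m⁻¹·s⁻¹] = kg·m·s⁻²
  (c) m·s⁻¹
  (d) N·s = kg·m·s⁻²·s = kg·m·s⁻¹  ← same
  (e) kg·m²·s⁻¹
Only (d) matches kg·m·s⁻¹.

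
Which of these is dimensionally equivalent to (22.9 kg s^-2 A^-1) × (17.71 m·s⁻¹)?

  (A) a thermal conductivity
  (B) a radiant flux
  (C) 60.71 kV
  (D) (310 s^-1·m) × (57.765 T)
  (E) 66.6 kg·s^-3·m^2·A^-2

(D)

Reference: [kg·s⁻²·A⁻¹] · [m·s⁻¹] = kg·m·s⁻³·A⁻¹.
Each option:
  (A) [thermal conductivity] = kg·m·s⁻³·K⁻¹
  (B) [radiant flux] = kg·m²·s⁻³
  (C) V = J·C⁻¹ = kg·m²·s⁻³·A⁻¹
  (D) [m·s⁻¹] · [kg·s⁻²·A⁻¹] = kg·m·s⁻³·A⁻¹  ← same
  (E) kg·m²·s⁻³·A⁻²
Only (D) matches kg·m·s⁻³·A⁻¹.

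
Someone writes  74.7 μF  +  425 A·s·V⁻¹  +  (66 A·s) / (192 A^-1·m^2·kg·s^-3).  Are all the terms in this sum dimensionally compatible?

In SI base units:
  74.7 μF:  F = C·V⁻¹ = kg⁻¹·m⁻²·s⁴·A²
  425 A·s·V⁻¹:  A·s·V⁻¹ = A·s·(J·C⁻¹)⁻¹ = kg⁻¹·m⁻²·s⁴·A²
  (66 A·s) / (192 A^-1·m^2·kg·s^-3):  [s·A] / [kg·m²·s⁻³·A⁻¹] = kg⁻¹·m⁻²·s⁴·A²
Every term reduces to kg⁻¹·m⁻²·s⁴·A².

Yes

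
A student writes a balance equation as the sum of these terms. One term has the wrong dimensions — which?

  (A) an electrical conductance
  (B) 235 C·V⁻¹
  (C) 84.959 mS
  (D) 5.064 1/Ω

Work out the base dimensions of each:
  (A) [electrical conductance] = kg⁻¹·m⁻²·s³·A²
  (B) C·V⁻¹ = s·A·(J·C⁻¹)⁻¹ = kg⁻¹·m⁻²·s⁴·A²
  (C) S = Ω⁻¹ = kg⁻¹·m⁻²·s³·A²
  (D) Ω⁻¹ = (V·A⁻¹)⁻¹ = kg⁻¹·m⁻²·s³·A²
All reduce to kg⁻¹·m⁻²·s³·A² except (B), which is kg⁻¹·m⁻²·s⁴·A².

(B)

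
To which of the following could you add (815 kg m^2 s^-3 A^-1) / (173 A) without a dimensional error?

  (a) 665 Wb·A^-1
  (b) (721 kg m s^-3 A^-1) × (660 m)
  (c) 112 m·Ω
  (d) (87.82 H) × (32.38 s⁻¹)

(d)

Reference: [kg·m²·s⁻³·A⁻¹] / [A] = kg·m²·s⁻³·A⁻².
Each option:
  (a) Wb·A⁻¹ = V·s·A⁻¹ = kg·m²·s⁻²·A⁻²
  (b) [kg·m·s⁻³·A⁻¹] · [m] = kg·m²·s⁻³·A⁻¹
  (c) Ω·m = V·A⁻¹·m = kg·m³·s⁻³·A⁻²
  (d) [kg·m²·s⁻²·A⁻²] · [s⁻¹] = kg·m²·s⁻³·A⁻²  ← same
Only (d) matches kg·m²·s⁻³·A⁻².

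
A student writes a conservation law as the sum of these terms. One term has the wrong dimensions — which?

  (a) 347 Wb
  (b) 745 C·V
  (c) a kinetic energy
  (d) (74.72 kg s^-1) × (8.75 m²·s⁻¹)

(a)

In SI base units:
  (a) Wb = V·s = kg·m²·s⁻²·A⁻¹
  (b) C·V = s·A·J·C⁻¹ = kg·m²·s⁻²
  (c) [kinetic energy] = kg·m²·s⁻²
  (d) [kg·s⁻¹] · [m²·s⁻¹] = kg·m²·s⁻²
All reduce to kg·m²·s⁻² except (a), which is kg·m²·s⁻²·A⁻¹.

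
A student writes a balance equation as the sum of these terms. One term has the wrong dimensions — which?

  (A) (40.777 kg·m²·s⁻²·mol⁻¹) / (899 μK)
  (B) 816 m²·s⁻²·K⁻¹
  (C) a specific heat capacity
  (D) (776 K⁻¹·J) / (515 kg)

Expand each in SI base units:
  (A) [kg·m²·s⁻²·mol⁻¹] / [K] = kg·m²·s⁻²·K⁻¹·mol⁻¹
  (B) m²·s⁻²·K⁻¹
  (C) [specific heat capacity] = m²·s⁻²·K⁻¹
  (D) [kg·m²·s⁻²·K⁻¹] / [kg] = m²·s⁻²·K⁻¹
All reduce to m²·s⁻²·K⁻¹ except (A), which is kg·m²·s⁻²·K⁻¹·mol⁻¹.

(A)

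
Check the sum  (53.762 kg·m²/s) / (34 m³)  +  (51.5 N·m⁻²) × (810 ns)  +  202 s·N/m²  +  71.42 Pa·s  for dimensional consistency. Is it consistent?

Expand each in SI base units:
  (53.762 kg·m²/s) / (34 m³):  [kg·m²·s⁻¹] / [m³] = kg·m⁻¹·s⁻¹
  (51.5 N·m⁻²) × (810 ns):  [kg·m⁻¹·s⁻²] · [s] = kg·m⁻¹·s⁻¹
  202 s·N/m²:  N·s·m⁻² = kg·m·s⁻²·s·m⁻² = kg·m⁻¹·s⁻¹
  71.42 Pa·s:  Pa·s = N·m⁻²·s = kg·m⁻¹·s⁻¹
Every term reduces to kg·m⁻¹·s⁻¹.

Yes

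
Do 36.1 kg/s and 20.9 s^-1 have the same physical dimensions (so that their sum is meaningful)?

No

Dimensions:
  36.1 kg/s:  kg·s⁻¹
  20.9 s^-1:  s⁻¹
kg·s⁻¹ ≠ s⁻¹, so they cannot be added.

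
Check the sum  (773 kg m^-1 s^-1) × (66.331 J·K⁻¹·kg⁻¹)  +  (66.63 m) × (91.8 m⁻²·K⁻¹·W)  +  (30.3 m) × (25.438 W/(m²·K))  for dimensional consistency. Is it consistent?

Yes

In SI base units:
  (773 kg m^-1 s^-1) × (66.331 J·K⁻¹·kg⁻¹):  [kg·m⁻¹·s⁻¹] · [m²·s⁻²·K⁻¹] = kg·m·s⁻³·K⁻¹
  (66.63 m) × (91.8 m⁻²·K⁻¹·W):  [m] · [kg·s⁻³·K⁻¹] = kg·m·s⁻³·K⁻¹
  (30.3 m) × (25.438 W/(m²·K)):  [m] · [kg·s⁻³·K⁻¹] = kg·m·s⁻³·K⁻¹
Every term reduces to kg·m·s⁻³·K⁻¹.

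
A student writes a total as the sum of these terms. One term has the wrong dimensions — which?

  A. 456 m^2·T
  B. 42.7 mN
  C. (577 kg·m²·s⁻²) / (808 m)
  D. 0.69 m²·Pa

In SI base units:
  A. T·m² = Wb·m⁻²·m² = kg·m²·s⁻²·A⁻¹
  B. N = kg·m·s⁻²
  C. [kg·m²·s⁻²] / [m] = kg·m·s⁻²
  D. Pa·m² = N·m⁻²·m² = kg·m·s⁻²
All reduce to kg·m·s⁻² except A., which is kg·m²·s⁻²·A⁻¹.

A.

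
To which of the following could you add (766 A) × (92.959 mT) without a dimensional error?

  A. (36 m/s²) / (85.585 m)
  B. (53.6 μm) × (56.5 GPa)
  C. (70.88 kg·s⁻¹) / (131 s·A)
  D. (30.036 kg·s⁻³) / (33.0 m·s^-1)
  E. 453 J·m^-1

B.

Reference: [A] · [kg·s⁻²·A⁻¹] = kg·s⁻².
Each option:
  A. [m·s⁻²] / [m] = s⁻²
  B. [m] · [kg·m⁻¹·s⁻²] = kg·s⁻²  ← same
  C. [kg·s⁻¹] / [s·A] = kg·s⁻²·A⁻¹
  D. [kg·s⁻³] / [m·s⁻¹] = kg·m⁻¹·s⁻²
  E. J·m⁻¹ = N·m·m⁻¹ = kg·m·s⁻²
Only B. matches kg·s⁻².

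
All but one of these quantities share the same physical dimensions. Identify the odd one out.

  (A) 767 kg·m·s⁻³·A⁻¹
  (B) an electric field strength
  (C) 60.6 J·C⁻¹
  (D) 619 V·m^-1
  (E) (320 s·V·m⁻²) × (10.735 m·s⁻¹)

(C)

Dimensions:
  (A) kg·m·s⁻³·A⁻¹
  (B) [electric field strength] = kg·m·s⁻³·A⁻¹
  (C) J·C⁻¹ = N·m·(s·A)⁻¹ = kg·m²·s⁻³·A⁻¹
  (D) V·m⁻¹ = J·C⁻¹·m⁻¹ = kg·m·s⁻³·A⁻¹
  (E) [kg·s⁻²·A⁻¹] · [m·s⁻¹] = kg·m·s⁻³·A⁻¹
All reduce to kg·m·s⁻³·A⁻¹ except (C), which is kg·m²·s⁻³·A⁻¹.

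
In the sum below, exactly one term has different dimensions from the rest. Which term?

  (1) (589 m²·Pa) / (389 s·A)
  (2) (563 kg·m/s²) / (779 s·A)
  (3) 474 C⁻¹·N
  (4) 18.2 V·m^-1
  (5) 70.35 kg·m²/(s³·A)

(5)

In SI base units:
  (1) [kg·m·s⁻²] / [s·A] = kg·m·s⁻³·A⁻¹
  (2) [kg·m·s⁻²] / [s·A] = kg·m·s⁻³·A⁻¹
  (3) N·C⁻¹ = kg·m·s⁻²·(s·A)⁻¹ = kg·m·s⁻³·A⁻¹
  (4) V·m⁻¹ = J·C⁻¹·m⁻¹ = kg·m·s⁻³·A⁻¹
  (5) kg·m²·s⁻³·A⁻¹
All reduce to kg·m·s⁻³·A⁻¹ except (5), which is kg·m²·s⁻³·A⁻¹.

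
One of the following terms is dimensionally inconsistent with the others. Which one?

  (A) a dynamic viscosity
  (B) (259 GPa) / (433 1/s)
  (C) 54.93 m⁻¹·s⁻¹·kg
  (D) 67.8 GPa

Dimensions:
  (A) [dynamic viscosity] = kg·m⁻¹·s⁻¹
  (B) [kg·m⁻¹·s⁻²] / [s⁻¹] = kg·m⁻¹·s⁻¹
  (C) kg·m⁻¹·s⁻¹
  (D) Pa = N·m⁻² = kg·m⁻¹·s⁻²
All reduce to kg·m⁻¹·s⁻¹ except (D), which is kg·m⁻¹·s⁻².

(D)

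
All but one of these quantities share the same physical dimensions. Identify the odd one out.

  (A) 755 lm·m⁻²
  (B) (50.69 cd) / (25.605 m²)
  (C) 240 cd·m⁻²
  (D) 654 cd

Dimensions:
  (A) lm·m⁻² = cd·m⁻² = m⁻²·cd
  (B) [cd] / [m²] = m⁻²·cd
  (C) cd·m⁻² = m⁻²·cd
  (D) cd
All reduce to m⁻²·cd except (D), which is cd.

(D)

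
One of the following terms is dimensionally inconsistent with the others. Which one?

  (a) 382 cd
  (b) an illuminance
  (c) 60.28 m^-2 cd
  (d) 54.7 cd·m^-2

In SI base units:
  (a) cd
  (b) [illuminance] = m⁻²·cd
  (c) m⁻²·cd
  (d) cd·m⁻² = m⁻²·cd
All reduce to m⁻²·cd except (a), which is cd.

(a)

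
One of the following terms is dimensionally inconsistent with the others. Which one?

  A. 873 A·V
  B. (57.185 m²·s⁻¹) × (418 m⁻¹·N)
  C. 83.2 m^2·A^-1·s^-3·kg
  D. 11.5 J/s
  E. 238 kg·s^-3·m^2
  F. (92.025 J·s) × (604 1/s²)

Dimensions:
  A. V·A = J·C⁻¹·A = kg·m²·s⁻³
  B. [m²·s⁻¹] · [kg·s⁻²] = kg·m²·s⁻³
  C. kg·m²·s⁻³·A⁻¹
  D. J·s⁻¹ = N·m·s⁻¹ = kg·m²·s⁻³
  E. kg·m²·s⁻³
  F. [kg·m²·s⁻¹] · [s⁻²] = kg·m²·s⁻³
All reduce to kg·m²·s⁻³ except C., which is kg·m²·s⁻³·A⁻¹.

C.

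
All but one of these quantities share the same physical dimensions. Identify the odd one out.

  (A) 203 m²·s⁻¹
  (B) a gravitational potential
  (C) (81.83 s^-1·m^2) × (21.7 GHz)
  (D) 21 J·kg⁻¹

In SI base units:
  (A) m²·s⁻¹
  (B) [gravitational potential] = m²·s⁻²
  (C) [m²·s⁻¹] · [s⁻¹] = m²·s⁻²
  (D) J·kg⁻¹ = N·m·kg⁻¹ = m²·s⁻²
All reduce to m²·s⁻² except (A), which is m²·s⁻¹.

(A)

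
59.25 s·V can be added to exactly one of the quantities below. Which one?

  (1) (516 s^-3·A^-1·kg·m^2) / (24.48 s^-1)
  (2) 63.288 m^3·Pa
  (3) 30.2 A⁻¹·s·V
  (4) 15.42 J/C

Reference: V·s = J·C⁻¹·s = kg·m²·s⁻²·A⁻¹.
Each option:
  (1) [kg·m²·s⁻³·A⁻¹] / [s⁻¹] = kg·m²·s⁻²·A⁻¹  ← same
  (2) Pa·m³ = N·m⁻²·m³ = kg·m²·s⁻²
  (3) V·s·A⁻¹ = J·C⁻¹·s·A⁻¹ = kg·m²·s⁻²·A⁻²
  (4) J·C⁻¹ = N·m·(s·A)⁻¹ = kg·m²·s⁻³·A⁻¹
Only (1) matches kg·m²·s⁻²·A⁻¹.

(1)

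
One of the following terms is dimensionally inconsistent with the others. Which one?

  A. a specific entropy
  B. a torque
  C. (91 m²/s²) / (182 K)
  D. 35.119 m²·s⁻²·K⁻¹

Work out the base dimensions of each:
  A. [specific entropy] = m²·s⁻²·K⁻¹
  B. [torque] = kg·m²·s⁻²
  C. [m²·s⁻²] / [K] = m²·s⁻²·K⁻¹
  D. m²·s⁻²·K⁻¹
All reduce to m²·s⁻²·K⁻¹ except B., which is kg·m²·s⁻².

B.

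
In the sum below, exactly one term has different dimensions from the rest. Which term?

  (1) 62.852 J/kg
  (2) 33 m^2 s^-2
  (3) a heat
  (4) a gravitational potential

Expand each in SI base units:
  (1) J·kg⁻¹ = N·m·kg⁻¹ = m²·s⁻²
  (2) m²·s⁻²
  (3) [heat] = kg·m²·s⁻²
  (4) [gravitational potential] = m²·s⁻²
All reduce to m²·s⁻² except (3), which is kg·m²·s⁻².

(3)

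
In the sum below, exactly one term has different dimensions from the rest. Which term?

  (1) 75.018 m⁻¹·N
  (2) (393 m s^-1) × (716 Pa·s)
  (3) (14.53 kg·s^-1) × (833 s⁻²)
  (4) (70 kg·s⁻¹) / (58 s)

(3)

Dimensions:
  (1) N·m⁻¹ = kg·m·s⁻²·m⁻¹ = kg·s⁻²
  (2) [m·s⁻¹] · [kg·m⁻¹·s⁻¹] = kg·s⁻²
  (3) [kg·s⁻¹] · [s⁻²] = kg·s⁻³
  (4) [kg·s⁻¹] / [s] = kg·s⁻²
All reduce to kg·s⁻² except (3), which is kg·s⁻³.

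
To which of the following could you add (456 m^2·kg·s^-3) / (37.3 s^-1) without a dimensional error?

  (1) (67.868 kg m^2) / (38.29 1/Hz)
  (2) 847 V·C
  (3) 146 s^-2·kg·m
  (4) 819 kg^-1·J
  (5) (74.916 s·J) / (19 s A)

Reference: [kg·m²·s⁻³] / [s⁻¹] = kg·m²·s⁻².
Each option:
  (1) [kg·m²] / [s] = kg·m²·s⁻¹
  (2) C·V = s·A·J·C⁻¹ = kg·m²·s⁻²  ← same
  (3) kg·m·s⁻²
  (4) J·kg⁻¹ = N·m·kg⁻¹ = m²·s⁻²
  (5) [kg·m²·s⁻¹] / [s·A] = kg·m²·s⁻²·A⁻¹
Only (2) matches kg·m²·s⁻².

(2)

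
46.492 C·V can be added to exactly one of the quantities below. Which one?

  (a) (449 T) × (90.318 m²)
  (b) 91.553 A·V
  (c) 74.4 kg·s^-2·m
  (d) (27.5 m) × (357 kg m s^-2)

Reference: C·V = s·A·J·C⁻¹ = kg·m²·s⁻².
Each option:
  (a) [kg·s⁻²·A⁻¹] · [m²] = kg·m²·s⁻²·A⁻¹
  (b) V·A = J·C⁻¹·A = kg·m²·s⁻³
  (c) kg·m·s⁻²
  (d) [m] · [kg·m·s⁻²] = kg·m²·s⁻²  ← same
Only (d) matches kg·m²·s⁻².

(d)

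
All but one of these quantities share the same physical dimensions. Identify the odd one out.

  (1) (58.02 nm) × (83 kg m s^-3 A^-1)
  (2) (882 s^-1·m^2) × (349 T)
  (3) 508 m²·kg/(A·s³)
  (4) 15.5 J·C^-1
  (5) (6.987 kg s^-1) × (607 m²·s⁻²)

Reduce each to base SI dimensions:
  (1) [m] · [kg·m·s⁻³·A⁻¹] = kg·m²·s⁻³·A⁻¹
  (2) [m²·s⁻¹] · [kg·s⁻²·A⁻¹] = kg·m²·s⁻³·A⁻¹
  (3) kg·m²·s⁻³·A⁻¹
  (4) J·C⁻¹ = N·m·(s·A)⁻¹ = kg·m²·s⁻³·A⁻¹
  (5) [kg·s⁻¹] · [m²·s⁻²] = kg·m²·s⁻³
All reduce to kg·m²·s⁻³·A⁻¹ except (5), which is kg·m²·s⁻³.

(5)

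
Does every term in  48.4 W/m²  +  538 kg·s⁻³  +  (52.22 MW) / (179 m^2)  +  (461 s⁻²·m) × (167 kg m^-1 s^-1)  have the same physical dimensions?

Yes

Reduce each to base SI dimensions:
  48.4 W/m²:  W·m⁻² = J·s⁻¹·m⁻² = kg·s⁻³
  538 kg·s⁻³:  kg·s⁻³
  (52.22 MW) / (179 m^2):  [kg·m²·s⁻³] / [m²] = kg·s⁻³
  (461 s⁻²·m) × (167 kg m^-1 s^-1):  [m·s⁻²] · [kg·m⁻¹·s⁻¹] = kg·s⁻³
Every term reduces to kg·s⁻³.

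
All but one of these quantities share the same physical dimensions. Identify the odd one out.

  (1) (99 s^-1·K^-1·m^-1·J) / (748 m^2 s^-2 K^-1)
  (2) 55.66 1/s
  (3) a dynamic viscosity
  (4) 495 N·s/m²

(2)

Work out the base dimensions of each:
  (1) [kg·m·s⁻³·K⁻¹] / [m²·s⁻²·K⁻¹] = kg·m⁻¹·s⁻¹
  (2) s⁻¹
  (3) [dynamic viscosity] = kg·m⁻¹·s⁻¹
  (4) N·s·m⁻² = kg·m·s⁻²·s·m⁻² = kg·m⁻¹·s⁻¹
All reduce to kg·m⁻¹·s⁻¹ except (2), which is s⁻¹.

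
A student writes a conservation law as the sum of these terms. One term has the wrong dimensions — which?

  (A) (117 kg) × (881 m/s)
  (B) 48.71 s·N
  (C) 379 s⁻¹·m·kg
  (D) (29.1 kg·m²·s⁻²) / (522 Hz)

Dimensions:
  (A) [kg] · [m·s⁻¹] = kg·m·s⁻¹
  (B) N·s = kg·m·s⁻²·s = kg·m·s⁻¹
  (C) kg·m·s⁻¹
  (D) [kg·m²·s⁻²] / [s⁻¹] = kg·m²·s⁻¹
All reduce to kg·m·s⁻¹ except (D), which is kg·m²·s⁻¹.

(D)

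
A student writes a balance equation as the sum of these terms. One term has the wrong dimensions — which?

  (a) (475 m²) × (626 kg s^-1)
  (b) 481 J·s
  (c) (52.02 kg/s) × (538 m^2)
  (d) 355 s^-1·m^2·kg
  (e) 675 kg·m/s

Dimensions:
  (a) [m²] · [kg·s⁻¹] = kg·m²·s⁻¹
  (b) J·s = N·m·s = kg·m²·s⁻¹
  (c) [kg·s⁻¹] · [m²] = kg·m²·s⁻¹
  (d) kg·m²·s⁻¹
  (e) kg·m·s⁻¹
All reduce to kg·m²·s⁻¹ except (e), which is kg·m·s⁻¹.

(e)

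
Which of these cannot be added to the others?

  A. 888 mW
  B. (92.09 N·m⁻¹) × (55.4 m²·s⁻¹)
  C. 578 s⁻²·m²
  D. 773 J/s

C.

Dimensions:
  A. W = J·s⁻¹ = kg·m²·s⁻³
  B. [kg·s⁻²] · [m²·s⁻¹] = kg·m²·s⁻³
  C. m²·s⁻²
  D. J·s⁻¹ = N·m·s⁻¹ = kg·m²·s⁻³
All reduce to kg·m²·s⁻³ except C., which is m²·s⁻².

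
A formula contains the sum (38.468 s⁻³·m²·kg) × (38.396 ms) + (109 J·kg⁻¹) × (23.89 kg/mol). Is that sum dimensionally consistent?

No

Reduce each to base SI dimensions:
  (38.468 s⁻³·m²·kg) × (38.396 ms):  [kg·m²·s⁻³] · [s] = kg·m²·s⁻²
  (109 J·kg⁻¹) × (23.89 kg/mol):  [m²·s⁻²] · [kg·mol⁻¹] = kg·m²·s⁻²·mol⁻¹
kg·m²·s⁻² ≠ kg·m²·s⁻²·mol⁻¹, so they cannot be added.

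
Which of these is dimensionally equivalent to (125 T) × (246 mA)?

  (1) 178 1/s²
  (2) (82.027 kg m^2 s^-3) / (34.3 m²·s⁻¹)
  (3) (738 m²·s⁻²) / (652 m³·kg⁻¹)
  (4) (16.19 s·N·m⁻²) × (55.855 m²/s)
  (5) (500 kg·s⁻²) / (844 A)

(2)

Reference: [kg·s⁻²·A⁻¹] · [A] = kg·s⁻².
Each option:
  (1) s⁻²
  (2) [kg·m²·s⁻³] / [m²·s⁻¹] = kg·s⁻²  ← same
  (3) [m²·s⁻²] / [kg⁻¹·m³] = kg·m⁻¹·s⁻²
  (4) [kg·m⁻¹·s⁻¹] · [m²·s⁻¹] = kg·m·s⁻²
  (5) [kg·s⁻²] / [A] = kg·s⁻²·A⁻¹
Only (2) matches kg·s⁻².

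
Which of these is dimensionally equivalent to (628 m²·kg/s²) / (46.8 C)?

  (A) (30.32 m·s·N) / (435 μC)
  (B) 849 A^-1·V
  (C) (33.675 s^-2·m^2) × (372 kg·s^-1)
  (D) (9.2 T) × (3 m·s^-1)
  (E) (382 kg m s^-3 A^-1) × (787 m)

Reference: [kg·m²·s⁻²] / [s·A] = kg·m²·s⁻³·A⁻¹.
Each option:
  (A) [kg·m²·s⁻¹] / [s·A] = kg·m²·s⁻²·A⁻¹
  (B) V·A⁻¹ = J·C⁻¹·A⁻¹ = kg·m²·s⁻³·A⁻²
  (C) [m²·s⁻²] · [kg·s⁻¹] = kg·m²·s⁻³
  (D) [kg·s⁻²·A⁻¹] · [m·s⁻¹] = kg·m·s⁻³·A⁻¹
  (E) [kg·m·s⁻³·A⁻¹] · [m] = kg·m²·s⁻³·A⁻¹  ← same
Only (E) matches kg·m²·s⁻³·A⁻¹.

(E)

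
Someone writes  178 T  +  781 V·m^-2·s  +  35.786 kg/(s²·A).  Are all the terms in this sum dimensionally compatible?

Yes

In SI base units:
  178 T:  T = Wb·m⁻² = kg·s⁻²·A⁻¹
  781 V·m^-2·s:  V·s·m⁻² = J·C⁻¹·s·m⁻² = kg·s⁻²·A⁻¹
  35.786 kg/(s²·A):  kg·s⁻²·A⁻¹
Every term reduces to kg·s⁻²·A⁻¹.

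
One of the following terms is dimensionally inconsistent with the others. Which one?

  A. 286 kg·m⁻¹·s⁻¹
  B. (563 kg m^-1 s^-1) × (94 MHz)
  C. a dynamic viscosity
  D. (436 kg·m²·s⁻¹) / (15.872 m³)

Dimensions:
  A. kg·m⁻¹·s⁻¹
  B. [kg·m⁻¹·s⁻¹] · [s⁻¹] = kg·m⁻¹·s⁻²
  C. [dynamic viscosity] = kg·m⁻¹·s⁻¹
  D. [kg·m²·s⁻¹] / [m³] = kg·m⁻¹·s⁻¹
All reduce to kg·m⁻¹·s⁻¹ except B., which is kg·m⁻¹·s⁻².

B.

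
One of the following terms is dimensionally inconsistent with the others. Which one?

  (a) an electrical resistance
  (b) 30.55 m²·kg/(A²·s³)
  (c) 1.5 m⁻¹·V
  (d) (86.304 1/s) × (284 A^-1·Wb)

Dimensions:
  (a) [electrical resistance] = kg·m²·s⁻³·A⁻²
  (b) kg·m²·s⁻³·A⁻²
  (c) V·m⁻¹ = J·C⁻¹·m⁻¹ = kg·m·s⁻³·A⁻¹
  (d) [s⁻¹] · [kg·m²·s⁻²·A⁻²] = kg·m²·s⁻³·A⁻²
All reduce to kg·m²·s⁻³·A⁻² except (c), which is kg·m·s⁻³·A⁻¹.

(c)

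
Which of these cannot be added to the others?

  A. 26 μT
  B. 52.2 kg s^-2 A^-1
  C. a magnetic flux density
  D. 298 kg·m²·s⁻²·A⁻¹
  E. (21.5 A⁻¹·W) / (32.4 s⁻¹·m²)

D.

Dimensions:
  A. T = Wb·m⁻² = kg·s⁻²·A⁻¹
  B. kg·s⁻²·A⁻¹
  C. [magnetic flux density] = kg·s⁻²·A⁻¹
  D. kg·m²·s⁻²·A⁻¹
  E. [kg·m²·s⁻³·A⁻¹] / [m²·s⁻¹] = kg·s⁻²·A⁻¹
All reduce to kg·s⁻²·A⁻¹ except D., which is kg·m²·s⁻²·A⁻¹.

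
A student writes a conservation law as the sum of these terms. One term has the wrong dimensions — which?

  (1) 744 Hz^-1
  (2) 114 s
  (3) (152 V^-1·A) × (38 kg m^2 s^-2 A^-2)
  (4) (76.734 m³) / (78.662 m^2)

In SI base units:
  (1) Hz⁻¹ = (s⁻¹)⁻¹ = s
  (2) s
  (3) [kg⁻¹·m⁻²·s³·A²] · [kg·m²·s⁻²·A⁻²] = s
  (4) [m³] / [m²] = m
All reduce to s except (4), which is m.

(4)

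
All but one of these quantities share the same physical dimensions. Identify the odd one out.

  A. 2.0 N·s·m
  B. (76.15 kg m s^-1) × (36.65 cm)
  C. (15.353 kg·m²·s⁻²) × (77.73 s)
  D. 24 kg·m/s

Dimensions:
  A. N·m·s = kg·m·s⁻²·m·s = kg·m²·s⁻¹
  B. [kg·m·s⁻¹] · [m] = kg·m²·s⁻¹
  C. [kg·m²·s⁻²] · [s] = kg·m²·s⁻¹
  D. kg·m·s⁻¹
All reduce to kg·m²·s⁻¹ except D., which is kg·m·s⁻¹.

D.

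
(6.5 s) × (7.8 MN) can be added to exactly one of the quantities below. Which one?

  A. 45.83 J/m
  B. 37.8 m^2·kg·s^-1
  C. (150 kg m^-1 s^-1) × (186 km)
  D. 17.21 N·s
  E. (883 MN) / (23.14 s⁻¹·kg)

D.

Reference: [s] · [kg·m·s⁻²] = kg·m·s⁻¹.
Each option:
  A. J·m⁻¹ = N·m·m⁻¹ = kg·m·s⁻²
  B. kg·m²·s⁻¹
  C. [kg·m⁻¹·s⁻¹] · [m] = kg·s⁻¹
  D. N·s = kg·m·s⁻²·s = kg·m·s⁻¹  ← same
  E. [kg·m·s⁻²] / [kg·s⁻¹] = m·s⁻¹
Only D. matches kg·m·s⁻¹.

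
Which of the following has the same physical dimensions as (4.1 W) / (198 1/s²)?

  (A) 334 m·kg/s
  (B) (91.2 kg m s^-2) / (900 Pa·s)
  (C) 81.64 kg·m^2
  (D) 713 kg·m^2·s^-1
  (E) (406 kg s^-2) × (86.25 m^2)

(D)

Reference: [kg·m²·s⁻³] / [s⁻²] = kg·m²·s⁻¹.
Each option:
  (A) kg·m·s⁻¹
  (B) [kg·m·s⁻²] / [kg·m⁻¹·s⁻¹] = m²·s⁻¹
  (C) kg·m²
  (D) kg·m²·s⁻¹  ← same
  (E) [kg·s⁻²] · [m²] = kg·m²·s⁻²
Only (D) matches kg·m²·s⁻¹.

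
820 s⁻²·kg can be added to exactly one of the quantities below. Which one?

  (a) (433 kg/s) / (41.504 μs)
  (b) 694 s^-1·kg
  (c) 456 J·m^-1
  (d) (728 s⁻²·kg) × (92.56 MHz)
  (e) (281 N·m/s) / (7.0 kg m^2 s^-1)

(a)

Reference: kg·s⁻².
Each option:
  (a) [kg·s⁻¹] / [s] = kg·s⁻²  ← same
  (b) kg·s⁻¹
  (c) J·m⁻¹ = N·m·m⁻¹ = kg·m·s⁻²
  (d) [kg·s⁻²] · [s⁻¹] = kg·s⁻³
  (e) [kg·m²·s⁻³] / [kg·m²·s⁻¹] = s⁻²
Only (a) matches kg·s⁻².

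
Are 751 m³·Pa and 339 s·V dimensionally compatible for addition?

Reduce each to base SI dimensions:
  751 m³·Pa:  Pa·m³ = N·m⁻²·m³ = kg·m²·s⁻²
  339 s·V:  V·s = J·C⁻¹·s = kg·m²·s⁻²·A⁻¹
kg·m²·s⁻² ≠ kg·m²·s⁻²·A⁻¹, so they cannot be added.

No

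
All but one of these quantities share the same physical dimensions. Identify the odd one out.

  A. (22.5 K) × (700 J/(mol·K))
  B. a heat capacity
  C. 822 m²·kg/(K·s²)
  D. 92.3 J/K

Work out the base dimensions of each:
  A. [K] · [kg·m²·s⁻²·K⁻¹·mol⁻¹] = kg·m²·s⁻²·mol⁻¹
  B. [heat capacity] = kg·m²·s⁻²·K⁻¹
  C. kg·m²·s⁻²·K⁻¹
  D. J·K⁻¹ = N·m·K⁻¹ = kg·m²·s⁻²·K⁻¹
All reduce to kg·m²·s⁻²·K⁻¹ except A., which is kg·m²·s⁻²·mol⁻¹.

A.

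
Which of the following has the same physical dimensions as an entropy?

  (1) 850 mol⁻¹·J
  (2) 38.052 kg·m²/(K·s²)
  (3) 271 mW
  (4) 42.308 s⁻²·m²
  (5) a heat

(2)

Reference: [entropy] = kg·m²·s⁻²·K⁻¹.
Each option:
  (1) J·mol⁻¹ = N·m·mol⁻¹ = kg·m²·s⁻²·mol⁻¹
  (2) kg·m²·s⁻²·K⁻¹  ← same
  (3) W = J·s⁻¹ = kg·m²·s⁻³
  (4) m²·s⁻²
  (5) [heat] = kg·m²·s⁻²
Only (2) matches kg·m²·s⁻²·K⁻¹.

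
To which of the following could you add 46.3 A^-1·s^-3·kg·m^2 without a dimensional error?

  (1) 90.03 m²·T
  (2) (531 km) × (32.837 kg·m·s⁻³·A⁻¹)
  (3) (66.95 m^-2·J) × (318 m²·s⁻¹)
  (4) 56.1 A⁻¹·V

(2)

Reference: kg·m²·s⁻³·A⁻¹.
Each option:
  (1) T·m² = Wb·m⁻²·m² = kg·m²·s⁻²·A⁻¹
  (2) [m] · [kg·m·s⁻³·A⁻¹] = kg·m²·s⁻³·A⁻¹  ← same
  (3) [kg·s⁻²] · [m²·s⁻¹] = kg·m²·s⁻³
  (4) V·A⁻¹ = J·C⁻¹·A⁻¹ = kg·m²·s⁻³·A⁻²
Only (2) matches kg·m²·s⁻³·A⁻¹.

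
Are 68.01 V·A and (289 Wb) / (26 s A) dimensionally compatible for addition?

Expand each in SI base units:
  68.01 V·A:  V·A = J·C⁻¹·A = kg·m²·s⁻³
  (289 Wb) / (26 s A):  [kg·m²·s⁻²·A⁻¹] / [s·A] = kg·m²·s⁻³·A⁻²
kg·m²·s⁻³ ≠ kg·m²·s⁻³·A⁻², so they cannot be added.

No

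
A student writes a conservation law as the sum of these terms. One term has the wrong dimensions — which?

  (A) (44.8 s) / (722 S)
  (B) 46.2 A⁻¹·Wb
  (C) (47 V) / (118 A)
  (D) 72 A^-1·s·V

Reduce each to base SI dimensions:
  (A) [s] / [kg⁻¹·m⁻²·s³·A²] = kg·m²·s⁻²·A⁻²
  (B) Wb·A⁻¹ = V·s·A⁻¹ = kg·m²·s⁻²·A⁻²
  (C) [kg·m²·s⁻³·A⁻¹] / [A] = kg·m²·s⁻³·A⁻²
  (D) V·s·A⁻¹ = J·C⁻¹·s·A⁻¹ = kg·m²·s⁻²·A⁻²
All reduce to kg·m²·s⁻²·A⁻² except (C), which is kg·m²·s⁻³·A⁻².

(C)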